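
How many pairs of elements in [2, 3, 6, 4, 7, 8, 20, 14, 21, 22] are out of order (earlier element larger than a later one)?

For each element, count later entries that are smaller:
2: 0
3: 0
6: 1
4: 0
7: 0
8: 0
20: 1
14: 0
21: 0
22: 0
Sum: 0 + 0 + 1 + 0 + 0 + 0 + 1 + 0 + 0 + 0 = 2

2 inversions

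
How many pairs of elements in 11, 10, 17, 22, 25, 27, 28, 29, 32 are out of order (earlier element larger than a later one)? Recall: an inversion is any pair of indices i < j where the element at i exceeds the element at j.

There is 1 out-of-order pair.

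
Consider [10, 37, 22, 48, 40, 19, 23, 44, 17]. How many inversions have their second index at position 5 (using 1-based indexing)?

1 such element

The element at index 5 is 40.
Elements before it: 10, 37, 22, 48
Those larger than 40: 48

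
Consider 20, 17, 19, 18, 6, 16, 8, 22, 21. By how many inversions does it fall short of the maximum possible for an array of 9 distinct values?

18 inversions short

Maximum inversions for 9 distinct elements is C(9, 2) = 9·8/2 = 36.
Current inversions — for each element, count later smaller elements:
20: 6
17: 3
19: 4
18: 3
6: 0
16: 1
8: 0
22: 1
21: 0
Current total: 6 + 3 + 4 + 3 + 0 + 1 + 0 + 1 + 0 = 18
Shortfall: 36 − 18 = 18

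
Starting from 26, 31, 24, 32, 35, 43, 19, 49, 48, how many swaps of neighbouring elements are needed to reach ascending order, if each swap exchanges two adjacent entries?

Minimum adjacent swaps = number of inversions (each swap of adjacent out-of-order elements removes one inversion and no swap can remove more).
Count inversions — for each element, later elements that are smaller:
26: 24, 19 → 2
31: 24, 19 → 2
24: 19 → 1
32: 19 → 1
35: 19 → 1
43: 19 → 1
19: none → 0
49: 48 → 1
48: none → 0
Total inversions: 2 + 2 + 1 + 1 + 1 + 1 + 0 + 1 + 0 = 9

9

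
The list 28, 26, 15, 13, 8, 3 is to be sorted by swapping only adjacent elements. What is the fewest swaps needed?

15

Each adjacent swap fixes exactly one inversion, so the minimum swap count equals the number of inversions.
Count inversions — for each element, later elements that are smaller:
28: 26, 15, 13, 8, 3 → 5
26: 15, 13, 8, 3 → 4
15: 13, 8, 3 → 3
13: 8, 3 → 2
8: 3 → 1
3: none → 0
Total inversions: 5 + 4 + 3 + 2 + 1 + 0 = 15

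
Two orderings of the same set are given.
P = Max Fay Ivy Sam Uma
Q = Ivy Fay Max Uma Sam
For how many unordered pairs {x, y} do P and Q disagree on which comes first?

Assign each item its position (1..5) in the first ordering, then rewrite the second ordering as that position sequence:
positions: Max→1, Fay→2, Ivy→3, Sam→4, Uma→5
second ordering as positions: [3, 2, 1, 5, 4]
Discordant pairs = inversions in this position sequence.
3: 2, 1 → 2
2: 1 → 1
1: 0
5: 4 → 1
4: 0
Total: 2 + 1 + 0 + 1 + 0 = 4

4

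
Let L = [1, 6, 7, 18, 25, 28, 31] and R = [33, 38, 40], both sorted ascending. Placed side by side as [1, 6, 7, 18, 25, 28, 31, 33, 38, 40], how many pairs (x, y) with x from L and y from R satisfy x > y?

0

Count, for every r in R, how many entries of L exceed r:
r = 33: none → 0
r = 38: none → 0
r = 40: none → 0
Cross-inversions: 0 + 0 + 0 = 0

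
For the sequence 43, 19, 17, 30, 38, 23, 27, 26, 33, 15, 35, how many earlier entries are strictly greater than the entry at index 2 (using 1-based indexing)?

1

The element at index 2 is 19.
Elements before it: 43
Those larger than 19: 43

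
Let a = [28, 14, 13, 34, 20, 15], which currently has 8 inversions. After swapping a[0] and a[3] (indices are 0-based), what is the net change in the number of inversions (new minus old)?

+1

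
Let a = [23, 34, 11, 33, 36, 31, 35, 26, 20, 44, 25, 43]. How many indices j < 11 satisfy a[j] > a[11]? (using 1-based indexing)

7

The element at index 11 is 25.
Elements before it: 23, 34, 11, 33, 36, 31, 35, 26, 20, 44
Those larger than 25: 34, 33, 36, 31, 35, 26, 44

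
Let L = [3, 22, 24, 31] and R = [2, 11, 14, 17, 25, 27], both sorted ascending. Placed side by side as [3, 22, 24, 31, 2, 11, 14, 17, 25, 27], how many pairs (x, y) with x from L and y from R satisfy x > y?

For each element r of the right run, count left-run elements greater than r:
r = 2: 3, 22, 24, 31 → 4
r = 11: 22, 24, 31 → 3
r = 14: 22, 24, 31 → 3
r = 17: 22, 24, 31 → 3
r = 25: 31 → 1
r = 27: 31 → 1
Cross-inversions: 4 + 3 + 3 + 3 + 1 + 1 = 15

15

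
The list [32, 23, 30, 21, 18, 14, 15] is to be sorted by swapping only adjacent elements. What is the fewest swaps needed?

19

The minimum number of adjacent swaps to sort an array equals its inversion count, since every such swap removes exactly one inversion.
Count inversions — for each element, later elements that are smaller:
32: 23, 30, 21, 18, 14, 15 → 6
23: 21, 18, 14, 15 → 4
30: 21, 18, 14, 15 → 4
21: 18, 14, 15 → 3
18: 14, 15 → 2
14: none → 0
15: none → 0
Total inversions: 6 + 4 + 4 + 3 + 2 + 0 + 0 = 19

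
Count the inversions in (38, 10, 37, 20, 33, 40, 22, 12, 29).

Sweep left to right; for each value list the smaller values that follow it:
38: 7
10: 0
37: 5
20: 1
33: 3
40: 3
22: 1
12: 0
29: 0
Sum: 7 + 0 + 5 + 1 + 3 + 3 + 1 + 0 + 0 = 20

20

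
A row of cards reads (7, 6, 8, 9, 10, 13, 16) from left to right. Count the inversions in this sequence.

There is 1 inversion.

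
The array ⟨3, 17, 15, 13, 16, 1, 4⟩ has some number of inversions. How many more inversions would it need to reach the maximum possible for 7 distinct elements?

8

Maximum inversions for 7 distinct elements is C(7, 2) = 7·6/2 = 21.
Current inversions — for each element, count later smaller elements:
3: 1
17: 5
15: 3
13: 2
16: 2
1: 0
4: 0
Current total: 1 + 5 + 3 + 2 + 2 + 0 + 0 = 13
Shortfall: 21 − 13 = 8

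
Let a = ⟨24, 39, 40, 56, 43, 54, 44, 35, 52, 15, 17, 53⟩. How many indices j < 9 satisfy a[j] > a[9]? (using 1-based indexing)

The element at index 9 is 52.
Elements before it: 24, 39, 40, 56, 43, 54, 44, 35
Those larger than 52: 56, 54

2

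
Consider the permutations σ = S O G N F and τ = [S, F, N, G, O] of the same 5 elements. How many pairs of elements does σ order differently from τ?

Assign each item its position (1..5) in the first ordering, then rewrite the second ordering as that position sequence:
positions: S→1, O→2, G→3, N→4, F→5
second ordering as positions: [1, 5, 4, 3, 2]
Discordant pairs = inversions in this position sequence.
1: 0
5: 4, 3, 2 → 3
4: 3, 2 → 2
3: 2 → 1
2: 0
Total: 0 + 3 + 2 + 1 + 0 = 6

Discordant pairs: 6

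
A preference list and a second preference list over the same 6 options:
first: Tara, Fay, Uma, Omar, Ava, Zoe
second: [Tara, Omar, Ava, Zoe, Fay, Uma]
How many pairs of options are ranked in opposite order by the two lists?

Assign each item its position (1..6) in the first ordering, then rewrite the second ordering as that position sequence:
positions: Tara→1, Fay→2, Uma→3, Omar→4, Ava→5, Zoe→6
second ordering as positions: [1, 4, 5, 6, 2, 3]
Discordant pairs = inversions in this position sequence.
1: 0
4: 2, 3 → 2
5: 2, 3 → 2
6: 2, 3 → 2
2: 0
3: 0
Total: 0 + 2 + 2 + 2 + 0 + 0 = 6

6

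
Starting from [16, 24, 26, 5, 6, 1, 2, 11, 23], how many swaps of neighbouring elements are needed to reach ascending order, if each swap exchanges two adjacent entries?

Minimum adjacent swaps = number of inversions (each swap of adjacent out-of-order elements removes one inversion and no swap can remove more).
Count inversions — for each element, later elements that are smaller:
16: 5, 6, 1, 2, 11 → 5
24: 5, 6, 1, 2, 11, 23 → 6
26: 5, 6, 1, 2, 11, 23 → 6
5: 1, 2 → 2
6: 1, 2 → 2
1: none → 0
2: none → 0
11: none → 0
23: none → 0
Total inversions: 5 + 6 + 6 + 2 + 2 + 0 + 0 + 0 + 0 = 21

21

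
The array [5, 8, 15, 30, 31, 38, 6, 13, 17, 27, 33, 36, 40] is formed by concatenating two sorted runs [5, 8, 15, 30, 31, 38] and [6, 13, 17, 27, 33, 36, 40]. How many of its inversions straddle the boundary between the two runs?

There are 17 cross-inversions.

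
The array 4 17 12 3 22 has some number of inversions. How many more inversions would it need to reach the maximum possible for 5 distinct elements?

Maximum inversions for 5 distinct elements is C(5, 2) = 5·4/2 = 10.
Current inversions — for each element, count later smaller elements:
4: 1
17: 2
12: 1
3: 0
22: 0
Current total: 1 + 2 + 1 + 0 + 0 = 4
Shortfall: 10 − 4 = 6

6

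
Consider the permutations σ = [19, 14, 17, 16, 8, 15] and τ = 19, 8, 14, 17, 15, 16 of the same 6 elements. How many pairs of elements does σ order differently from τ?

Assign each item its position (1..6) in the first ordering, then rewrite the second ordering as that position sequence:
positions: 19→1, 14→2, 17→3, 16→4, 8→5, 15→6
second ordering as positions: [1, 5, 2, 3, 6, 4]
Discordant pairs = inversions in this position sequence.
1: 0
5: 2, 3, 4 → 3
2: 0
3: 0
6: 4 → 1
4: 0
Total: 0 + 3 + 0 + 0 + 1 + 0 = 4

4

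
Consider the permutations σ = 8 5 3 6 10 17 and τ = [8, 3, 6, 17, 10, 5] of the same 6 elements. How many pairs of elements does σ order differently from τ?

Assign each item its position (1..6) in the first ordering, then rewrite the second ordering as that position sequence:
positions: 8→1, 5→2, 3→3, 6→4, 10→5, 17→6
second ordering as positions: [1, 3, 4, 6, 5, 2]
Discordant pairs = inversions in this position sequence.
1: 0
3: 2 → 1
4: 2 → 1
6: 5, 2 → 2
5: 2 → 1
2: 0
Total: 0 + 1 + 1 + 2 + 1 + 0 = 5

5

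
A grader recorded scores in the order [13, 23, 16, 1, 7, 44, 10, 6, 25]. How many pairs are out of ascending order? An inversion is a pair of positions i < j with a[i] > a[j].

18

For each element, count later entries that are smaller:
13 → 1, 7, 10, 6 → 4
23 → 16, 1, 7, 10, 6 → 5
16 → 1, 7, 10, 6 → 4
1 → none → 0
7 → 6 → 1
44 → 10, 6, 25 → 3
10 → 6 → 1
6 → none → 0
25 → none → 0
Sum: 4 + 5 + 4 + 0 + 1 + 3 + 1 + 0 + 0 = 18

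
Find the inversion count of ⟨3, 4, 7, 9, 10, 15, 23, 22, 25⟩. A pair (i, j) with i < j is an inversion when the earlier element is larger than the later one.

1 inversion

For each element, count later entries that are smaller:
3: 0
4: 0
7: 0
9: 0
10: 0
15: 0
23: 1
22: 0
25: 0
Sum: 0 + 0 + 0 + 0 + 0 + 0 + 1 + 0 + 0 = 1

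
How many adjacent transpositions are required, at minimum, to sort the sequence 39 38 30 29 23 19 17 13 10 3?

45

Each adjacent swap fixes exactly one inversion, so the minimum swap count equals the number of inversions.
Count inversions — for each element, later elements that are smaller:
39: 38, 30, 29, 23, 19, 17, 13, 10, 3 → 9
38: 30, 29, 23, 19, 17, 13, 10, 3 → 8
30: 29, 23, 19, 17, 13, 10, 3 → 7
29: 23, 19, 17, 13, 10, 3 → 6
23: 19, 17, 13, 10, 3 → 5
19: 17, 13, 10, 3 → 4
17: 13, 10, 3 → 3
13: 10, 3 → 2
10: 3 → 1
3: none → 0
Total inversions: 9 + 8 + 7 + 6 + 5 + 4 + 3 + 2 + 1 + 0 = 45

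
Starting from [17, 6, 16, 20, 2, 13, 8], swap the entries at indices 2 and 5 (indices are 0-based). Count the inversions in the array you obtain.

12

Positions 2 and 5 hold 16 and 13; after swapping, the array is [17, 6, 13, 20, 2, 16, 8].
Count, for each position, how many later elements it exceeds:
17: 5
6: 1
13: 2
20: 3
2: 0
16: 1
8: 0
Sum: 5 + 1 + 2 + 3 + 0 + 1 + 0 = 12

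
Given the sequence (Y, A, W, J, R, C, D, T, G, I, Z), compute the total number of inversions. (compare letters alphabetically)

26 out-of-order pairs

For each element, count later entries that are smaller:
Y: 9
A: 0
W: 7
J: 4
R: 4
C: 0
D: 0
T: 2
G: 0
I: 0
Z: 0
Sum: 9 + 0 + 7 + 4 + 4 + 0 + 0 + 2 + 0 + 0 + 0 = 26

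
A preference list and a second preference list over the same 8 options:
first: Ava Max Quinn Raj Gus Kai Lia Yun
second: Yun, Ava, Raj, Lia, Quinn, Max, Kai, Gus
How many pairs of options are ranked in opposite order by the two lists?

Assign each item its position (1..8) in the first ordering, then rewrite the second ordering as that position sequence:
positions: Ava→1, Max→2, Quinn→3, Raj→4, Gus→5, Kai→6, Lia→7, Yun→8
second ordering as positions: [8, 1, 4, 7, 3, 2, 6, 5]
Discordant pairs = inversions in this position sequence.
8: 1, 4, 7, 3, 2, 6, 5 → 7
1: 0
4: 3, 2 → 2
7: 3, 2, 6, 5 → 4
3: 2 → 1
2: 0
6: 5 → 1
5: 0
Total: 7 + 0 + 2 + 4 + 1 + 0 + 1 + 0 = 15

There are 15 pairs.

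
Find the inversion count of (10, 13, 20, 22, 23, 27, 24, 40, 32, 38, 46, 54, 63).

Sweep left to right; for each value list the smaller values that follow it:
10: 0
13: 0
20: 0
22: 0
23: 0
27: 1
24: 0
40: 2
32: 0
38: 0
46: 0
54: 0
63: 0
Sum: 0 + 0 + 0 + 0 + 0 + 1 + 0 + 2 + 0 + 0 + 0 + 0 + 0 = 3

There are 3 out-of-order pairs.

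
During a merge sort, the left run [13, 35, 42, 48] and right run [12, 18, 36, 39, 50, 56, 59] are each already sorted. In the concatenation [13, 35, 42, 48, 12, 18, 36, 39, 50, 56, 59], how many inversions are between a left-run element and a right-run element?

There are 11 split inversions.

Count, for every r in R, how many entries of L exceed r:
r = 12: 13, 35, 42, 48 → 4
r = 18: 35, 42, 48 → 3
r = 36: 42, 48 → 2
r = 39: 42, 48 → 2
r = 50: none → 0
r = 56: none → 0
r = 59: none → 0
Cross-inversions: 4 + 3 + 2 + 2 + 0 + 0 + 0 = 11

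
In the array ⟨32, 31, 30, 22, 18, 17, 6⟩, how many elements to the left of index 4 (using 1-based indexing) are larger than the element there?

The element at index 4 is 22.
Elements before it: 32, 31, 30
Those larger than 22: 32, 31, 30

3 such elements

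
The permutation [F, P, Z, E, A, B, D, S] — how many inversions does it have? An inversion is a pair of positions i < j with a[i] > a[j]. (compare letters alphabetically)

Out-of-order pairs: 16

Sweep left to right; for each value list the smaller values that follow it:
F: 4
P: 4
Z: 5
E: 3
A: 0
B: 0
D: 0
S: 0
Sum: 4 + 4 + 5 + 3 + 0 + 0 + 0 + 0 = 16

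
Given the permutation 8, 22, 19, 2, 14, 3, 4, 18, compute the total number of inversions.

Count, for each position, how many later elements it exceeds:
8 → 2, 3, 4 → 3
22 → 19, 2, 14, 3, 4, 18 → 6
19 → 2, 14, 3, 4, 18 → 5
2 → none → 0
14 → 3, 4 → 2
3 → none → 0
4 → none → 0
18 → none → 0
Sum: 3 + 6 + 5 + 0 + 2 + 0 + 0 + 0 = 16

16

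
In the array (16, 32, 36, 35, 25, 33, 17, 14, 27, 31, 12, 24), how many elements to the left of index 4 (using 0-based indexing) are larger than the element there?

The element at index 4 is 25.
Elements before it: 16, 32, 36, 35
Those larger than 25: 32, 36, 35

3 such elements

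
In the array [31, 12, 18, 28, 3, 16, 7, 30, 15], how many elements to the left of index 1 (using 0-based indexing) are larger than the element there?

1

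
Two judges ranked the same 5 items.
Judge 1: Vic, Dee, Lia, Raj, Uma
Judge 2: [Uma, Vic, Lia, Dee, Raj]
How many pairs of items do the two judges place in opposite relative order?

5 discordant pairs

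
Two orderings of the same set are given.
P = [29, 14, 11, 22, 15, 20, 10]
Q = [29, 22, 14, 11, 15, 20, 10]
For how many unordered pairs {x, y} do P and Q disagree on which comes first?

Assign each item its position (1..7) in the first ordering, then rewrite the second ordering as that position sequence:
positions: 29→1, 14→2, 11→3, 22→4, 15→5, 20→6, 10→7
second ordering as positions: [1, 4, 2, 3, 5, 6, 7]
Discordant pairs = inversions in this position sequence.
1: 0
4: 2, 3 → 2
2: 0
3: 0
5: 0
6: 0
7: 0
Total: 0 + 2 + 0 + 0 + 0 + 0 + 0 = 2

2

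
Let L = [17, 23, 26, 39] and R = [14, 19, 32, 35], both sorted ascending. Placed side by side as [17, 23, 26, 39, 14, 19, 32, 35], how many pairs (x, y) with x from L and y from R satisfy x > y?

For each element r of the right run, count left-run elements greater than r:
r = 14: 17, 23, 26, 39 → 4
r = 19: 23, 26, 39 → 3
r = 32: 39 → 1
r = 35: 39 → 1
Cross-inversions: 4 + 3 + 1 + 1 = 9

9 split inversions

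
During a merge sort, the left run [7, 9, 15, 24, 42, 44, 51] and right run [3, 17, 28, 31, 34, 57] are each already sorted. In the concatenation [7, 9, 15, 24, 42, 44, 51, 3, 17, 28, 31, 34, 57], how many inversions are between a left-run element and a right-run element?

20 cross-inversions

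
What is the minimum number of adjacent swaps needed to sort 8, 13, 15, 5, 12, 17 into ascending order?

The minimum number of adjacent swaps to sort an array equals its inversion count, since every such swap removes exactly one inversion.
Count inversions — for each element, later elements that are smaller:
8: 5 → 1
13: 5, 12 → 2
15: 5, 12 → 2
5: none → 0
12: none → 0
17: none → 0
Total inversions: 1 + 2 + 2 + 0 + 0 + 0 = 5

Adjacent swaps: 5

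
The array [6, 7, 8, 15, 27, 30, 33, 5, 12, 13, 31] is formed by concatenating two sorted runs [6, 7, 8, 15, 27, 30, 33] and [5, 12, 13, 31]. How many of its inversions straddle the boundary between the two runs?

16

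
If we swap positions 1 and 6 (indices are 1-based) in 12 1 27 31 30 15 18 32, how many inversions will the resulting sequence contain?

Positions 1 and 6 hold 12 and 15; after swapping, the array is [15, 1, 27, 31, 30, 12, 18, 32].
Sweep left to right; for each value list the smaller values that follow it:
15 → 1, 12 → 2
1 → none → 0
27 → 12, 18 → 2
31 → 30, 12, 18 → 3
30 → 12, 18 → 2
12 → none → 0
18 → none → 0
32 → none → 0
Sum: 2 + 0 + 2 + 3 + 2 + 0 + 0 + 0 = 9

There are 9 inversions.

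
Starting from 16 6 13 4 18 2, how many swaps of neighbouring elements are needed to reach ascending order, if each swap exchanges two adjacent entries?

10 swaps

Minimum adjacent swaps = number of inversions (each swap of adjacent out-of-order elements removes one inversion and no swap can remove more).
Count inversions — for each element, later elements that are smaller:
16: 6, 13, 4, 2 → 4
6: 4, 2 → 2
13: 4, 2 → 2
4: 2 → 1
18: 2 → 1
2: none → 0
Total inversions: 4 + 2 + 2 + 1 + 1 + 0 = 10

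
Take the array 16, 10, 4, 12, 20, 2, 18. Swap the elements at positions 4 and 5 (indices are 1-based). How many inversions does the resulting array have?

11

Positions 4 and 5 hold 12 and 20; after swapping, the array is [16, 10, 4, 20, 12, 2, 18].
Count, for each position, how many later elements it exceeds:
16 → 10, 4, 12, 2 → 4
10 → 4, 2 → 2
4 → 2 → 1
20 → 12, 2, 18 → 3
12 → 2 → 1
2 → none → 0
18 → none → 0
Sum: 4 + 2 + 1 + 3 + 1 + 0 + 0 = 11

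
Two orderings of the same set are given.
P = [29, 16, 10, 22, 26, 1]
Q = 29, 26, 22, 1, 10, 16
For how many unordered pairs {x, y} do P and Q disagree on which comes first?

8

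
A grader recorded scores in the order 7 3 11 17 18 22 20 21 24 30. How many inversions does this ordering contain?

Inversions: 3

For each element, count later entries that are smaller:
7 → 3 → 1
3 → none → 0
11 → none → 0
17 → none → 0
18 → none → 0
22 → 20, 21 → 2
20 → none → 0
21 → none → 0
24 → none → 0
30 → none → 0
Sum: 1 + 0 + 0 + 0 + 0 + 2 + 0 + 0 + 0 + 0 = 3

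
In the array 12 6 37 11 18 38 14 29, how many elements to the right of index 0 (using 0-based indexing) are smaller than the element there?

2 such elements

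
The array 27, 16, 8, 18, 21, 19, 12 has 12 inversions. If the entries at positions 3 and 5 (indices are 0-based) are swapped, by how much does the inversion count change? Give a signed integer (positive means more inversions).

Positions 3 and 5 hold 18 and 19; after swapping, the array is [27, 16, 8, 19, 21, 18, 12].
For each element, count later entries that are smaller:
27 → 16, 8, 19, 21, 18, 12 → 6
16 → 8, 12 → 2
8 → none → 0
19 → 18, 12 → 2
21 → 18, 12 → 2
18 → 12 → 1
12 → none → 0
Sum: 6 + 2 + 0 + 2 + 2 + 1 + 0 = 13
Change: 13 − 12 = +1

+1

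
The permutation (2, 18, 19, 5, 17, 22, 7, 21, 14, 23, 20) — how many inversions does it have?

Inversions: 17

Count, for each position, how many later elements it exceeds:
2 → none → 0
18 → 5, 17, 7, 14 → 4
19 → 5, 17, 7, 14 → 4
5 → none → 0
17 → 7, 14 → 2
22 → 7, 21, 14, 20 → 4
7 → none → 0
21 → 14, 20 → 2
14 → none → 0
23 → 20 → 1
20 → none → 0
Sum: 0 + 4 + 4 + 0 + 2 + 4 + 0 + 2 + 0 + 1 + 0 = 17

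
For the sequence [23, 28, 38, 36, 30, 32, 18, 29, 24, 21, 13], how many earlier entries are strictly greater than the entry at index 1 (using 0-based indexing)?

0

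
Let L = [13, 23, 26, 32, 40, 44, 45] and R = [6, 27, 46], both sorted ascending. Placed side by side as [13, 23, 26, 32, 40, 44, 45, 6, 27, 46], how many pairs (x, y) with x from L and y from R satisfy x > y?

Count, for every r in R, how many entries of L exceed r:
r = 6: 13, 23, 26, 32, 40, 44, 45 → 7
r = 27: 32, 40, 44, 45 → 4
r = 46: none → 0
Cross-inversions: 7 + 4 + 0 = 11

There are 11 split inversions.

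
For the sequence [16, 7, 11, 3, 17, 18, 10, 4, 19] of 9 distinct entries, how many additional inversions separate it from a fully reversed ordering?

21 inversions short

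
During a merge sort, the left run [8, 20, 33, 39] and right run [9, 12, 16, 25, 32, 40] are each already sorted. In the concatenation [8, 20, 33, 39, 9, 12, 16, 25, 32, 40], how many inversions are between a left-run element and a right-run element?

13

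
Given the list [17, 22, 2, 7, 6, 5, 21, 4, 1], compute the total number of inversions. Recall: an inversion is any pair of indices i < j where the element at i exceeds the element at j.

Sweep left to right; for each value list the smaller values that follow it:
17 → 2, 7, 6, 5, 4, 1 → 6
22 → 2, 7, 6, 5, 21, 4, 1 → 7
2 → 1 → 1
7 → 6, 5, 4, 1 → 4
6 → 5, 4, 1 → 3
5 → 4, 1 → 2
21 → 4, 1 → 2
4 → 1 → 1
1 → none → 0
Sum: 6 + 7 + 1 + 4 + 3 + 2 + 2 + 1 + 0 = 26

26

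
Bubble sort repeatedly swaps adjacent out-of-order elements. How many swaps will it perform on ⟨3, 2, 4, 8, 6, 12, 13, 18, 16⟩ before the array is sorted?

3 adjacent swaps

The minimum number of adjacent swaps to sort an array equals its inversion count, since every such swap removes exactly one inversion.
Count inversions — for each element, later elements that are smaller:
3: 2 → 1
2: none → 0
4: none → 0
8: 6 → 1
6: none → 0
12: none → 0
13: none → 0
18: 16 → 1
16: none → 0
Total inversions: 1 + 0 + 0 + 1 + 0 + 0 + 0 + 1 + 0 = 3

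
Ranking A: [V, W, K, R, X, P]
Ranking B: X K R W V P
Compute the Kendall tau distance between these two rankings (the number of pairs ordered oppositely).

9

Assign each item its position (1..6) in the first ordering, then rewrite the second ordering as that position sequence:
positions: V→1, W→2, K→3, R→4, X→5, P→6
second ordering as positions: [5, 3, 4, 2, 1, 6]
Discordant pairs = inversions in this position sequence.
5: 3, 4, 2, 1 → 4
3: 2, 1 → 2
4: 2, 1 → 2
2: 1 → 1
1: 0
6: 0
Total: 4 + 2 + 2 + 1 + 0 + 0 = 9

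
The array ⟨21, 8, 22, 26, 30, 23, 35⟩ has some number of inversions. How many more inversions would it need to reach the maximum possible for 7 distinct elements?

Maximum inversions for 7 distinct elements is C(7, 2) = 7·6/2 = 21.
Current inversions — for each element, count later smaller elements:
21: 1
8: 0
22: 0
26: 1
30: 1
23: 0
35: 0
Current total: 1 + 0 + 0 + 1 + 1 + 0 + 0 = 3
Shortfall: 21 − 3 = 18

18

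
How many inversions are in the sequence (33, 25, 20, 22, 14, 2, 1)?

Inversions: 20

For each element, count later entries that are smaller:
33 → 25, 20, 22, 14, 2, 1 → 6
25 → 20, 22, 14, 2, 1 → 5
20 → 14, 2, 1 → 3
22 → 14, 2, 1 → 3
14 → 2, 1 → 2
2 → 1 → 1
1 → none → 0
Sum: 6 + 5 + 3 + 3 + 2 + 1 + 0 = 20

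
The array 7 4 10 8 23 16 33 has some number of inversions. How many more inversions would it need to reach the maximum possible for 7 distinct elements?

Maximum inversions for 7 distinct elements is C(7, 2) = 7·6/2 = 21.
Current inversions — for each element, count later smaller elements:
7: 1
4: 0
10: 1
8: 0
23: 1
16: 0
33: 0
Current total: 1 + 0 + 1 + 0 + 1 + 0 + 0 = 3
Shortfall: 21 − 3 = 18

18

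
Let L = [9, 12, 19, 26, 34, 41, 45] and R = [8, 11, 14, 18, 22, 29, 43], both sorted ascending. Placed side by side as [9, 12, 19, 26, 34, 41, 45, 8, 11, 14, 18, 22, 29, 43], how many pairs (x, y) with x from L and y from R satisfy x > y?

31 split inversions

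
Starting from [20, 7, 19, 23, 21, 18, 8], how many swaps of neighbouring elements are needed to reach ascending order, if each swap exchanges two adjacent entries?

Each adjacent swap fixes exactly one inversion, so the minimum swap count equals the number of inversions.
Count inversions — for each element, later elements that are smaller:
20: 7, 19, 18, 8 → 4
7: none → 0
19: 18, 8 → 2
23: 21, 18, 8 → 3
21: 18, 8 → 2
18: 8 → 1
8: none → 0
Total inversions: 4 + 0 + 2 + 3 + 2 + 1 + 0 = 12

12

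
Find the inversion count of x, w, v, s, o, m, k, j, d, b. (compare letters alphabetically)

45

Element-by-element contributions:
x: 9
w: 8
v: 7
s: 6
o: 5
m: 4
k: 3
j: 2
d: 1
b: 0
Sum: 9 + 8 + 7 + 6 + 5 + 4 + 3 + 2 + 1 + 0 = 45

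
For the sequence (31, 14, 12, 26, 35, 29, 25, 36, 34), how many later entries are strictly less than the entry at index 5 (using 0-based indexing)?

1

The element at index 5 is 29.
Elements after it: 25, 36, 34
Those smaller than 29: 25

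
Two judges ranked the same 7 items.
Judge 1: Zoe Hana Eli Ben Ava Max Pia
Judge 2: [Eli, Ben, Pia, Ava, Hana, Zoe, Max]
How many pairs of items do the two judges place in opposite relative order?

Assign each item its position (1..7) in the first ordering, then rewrite the second ordering as that position sequence:
positions: Zoe→1, Hana→2, Eli→3, Ben→4, Ava→5, Max→6, Pia→7
second ordering as positions: [3, 4, 7, 5, 2, 1, 6]
Discordant pairs = inversions in this position sequence.
3: 2, 1 → 2
4: 2, 1 → 2
7: 5, 2, 1, 6 → 4
5: 2, 1 → 2
2: 1 → 1
1: 0
6: 0
Total: 2 + 2 + 4 + 2 + 1 + 0 + 0 = 11

11 discordant pairs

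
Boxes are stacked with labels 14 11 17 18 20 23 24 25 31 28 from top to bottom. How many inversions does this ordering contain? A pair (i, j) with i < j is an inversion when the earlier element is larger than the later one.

2

For each element, count later entries that are smaller:
14 → 11 → 1
11 → none → 0
17 → none → 0
18 → none → 0
20 → none → 0
23 → none → 0
24 → none → 0
25 → none → 0
31 → 28 → 1
28 → none → 0
Sum: 1 + 0 + 0 + 0 + 0 + 0 + 0 + 0 + 1 + 0 = 2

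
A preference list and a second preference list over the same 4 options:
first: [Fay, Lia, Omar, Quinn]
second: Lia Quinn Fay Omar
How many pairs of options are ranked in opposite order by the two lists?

3 pairs

Assign each item its position (1..4) in the first ordering, then rewrite the second ordering as that position sequence:
positions: Fay→1, Lia→2, Omar→3, Quinn→4
second ordering as positions: [2, 4, 1, 3]
Discordant pairs = inversions in this position sequence.
2: 1 → 1
4: 1, 3 → 2
1: 0
3: 0
Total: 1 + 2 + 0 + 0 = 3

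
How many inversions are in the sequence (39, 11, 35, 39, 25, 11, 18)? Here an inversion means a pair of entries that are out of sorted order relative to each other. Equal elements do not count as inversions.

Inversions: 13

Sweep left to right; for each value list the smaller values that follow it:
39 → 11, 35, 25, 11, 18 → 5
11 → none → 0
35 → 25, 11, 18 → 3
39 → 25, 11, 18 → 3
25 → 11, 18 → 2
11 → none → 0
18 → none → 0
Sum: 5 + 0 + 3 + 3 + 2 + 0 + 0 = 13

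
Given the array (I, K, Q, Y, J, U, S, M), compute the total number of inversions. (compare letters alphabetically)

Element-by-element contributions:
I: 0
K: 1
Q: 2
Y: 4
J: 0
U: 2
S: 1
M: 0
Sum: 0 + 1 + 2 + 4 + 0 + 2 + 1 + 0 = 10

Out-of-order pairs: 10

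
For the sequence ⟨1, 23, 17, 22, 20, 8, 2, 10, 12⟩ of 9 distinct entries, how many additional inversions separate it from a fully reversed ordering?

Maximum inversions for 9 distinct elements is C(9, 2) = 9·8/2 = 36.
Current inversions — for each element, count later smaller elements:
1: 0
23: 7
17: 4
22: 5
20: 4
8: 1
2: 0
10: 0
12: 0
Current total: 0 + 7 + 4 + 5 + 4 + 1 + 0 + 0 + 0 = 21
Shortfall: 36 − 21 = 15

15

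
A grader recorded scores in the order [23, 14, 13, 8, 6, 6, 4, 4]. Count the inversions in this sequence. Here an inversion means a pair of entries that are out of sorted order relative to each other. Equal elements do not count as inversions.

Inversions: 26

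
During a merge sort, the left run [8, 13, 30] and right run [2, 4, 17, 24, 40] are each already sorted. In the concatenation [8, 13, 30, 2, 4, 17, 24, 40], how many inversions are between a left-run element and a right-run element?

For each element r of the right run, count left-run elements greater than r:
r = 2: 8, 13, 30 → 3
r = 4: 8, 13, 30 → 3
r = 17: 30 → 1
r = 24: 30 → 1
r = 40: none → 0
Cross-inversions: 3 + 3 + 1 + 1 + 0 = 8

8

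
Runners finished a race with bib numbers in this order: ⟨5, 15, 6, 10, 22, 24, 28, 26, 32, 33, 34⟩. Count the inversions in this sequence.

For each element, count later entries that are smaller:
5 → none → 0
15 → 6, 10 → 2
6 → none → 0
10 → none → 0
22 → none → 0
24 → none → 0
28 → 26 → 1
26 → none → 0
32 → none → 0
33 → none → 0
34 → none → 0
Sum: 0 + 2 + 0 + 0 + 0 + 0 + 1 + 0 + 0 + 0 + 0 = 3

3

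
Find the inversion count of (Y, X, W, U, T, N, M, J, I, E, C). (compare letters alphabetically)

Inversions: 55

Element-by-element contributions:
Y: 10
X: 9
W: 8
U: 7
T: 6
N: 5
M: 4
J: 3
I: 2
E: 1
C: 0
Sum: 10 + 9 + 8 + 7 + 6 + 5 + 4 + 3 + 2 + 1 + 0 = 55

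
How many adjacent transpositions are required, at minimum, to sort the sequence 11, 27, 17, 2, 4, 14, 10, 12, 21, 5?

24 swaps

The minimum number of adjacent swaps to sort an array equals its inversion count, since every such swap removes exactly one inversion.
Count inversions — for each element, later elements that are smaller:
11: 2, 4, 10, 5 → 4
27: 17, 2, 4, 14, 10, 12, 21, 5 → 8
17: 2, 4, 14, 10, 12, 5 → 6
2: none → 0
4: none → 0
14: 10, 12, 5 → 3
10: 5 → 1
12: 5 → 1
21: 5 → 1
5: none → 0
Total inversions: 4 + 8 + 6 + 0 + 0 + 3 + 1 + 1 + 1 + 0 = 24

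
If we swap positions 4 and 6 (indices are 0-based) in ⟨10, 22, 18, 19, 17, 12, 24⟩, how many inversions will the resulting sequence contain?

Positions 4 and 6 hold 17 and 24; after swapping, the array is [10, 22, 18, 19, 24, 12, 17].
Element-by-element contributions:
10 → none → 0
22 → 18, 19, 12, 17 → 4
18 → 12, 17 → 2
19 → 12, 17 → 2
24 → 12, 17 → 2
12 → none → 0
17 → none → 0
Sum: 0 + 4 + 2 + 2 + 2 + 0 + 0 = 10

10 inversions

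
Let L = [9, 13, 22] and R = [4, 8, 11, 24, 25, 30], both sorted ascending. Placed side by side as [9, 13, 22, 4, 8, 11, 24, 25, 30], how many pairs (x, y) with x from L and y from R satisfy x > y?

For each element r of the right run, count left-run elements greater than r:
r = 4: 9, 13, 22 → 3
r = 8: 9, 13, 22 → 3
r = 11: 13, 22 → 2
r = 24: none → 0
r = 25: none → 0
r = 30: none → 0
Cross-inversions: 3 + 3 + 2 + 0 + 0 + 0 = 8

8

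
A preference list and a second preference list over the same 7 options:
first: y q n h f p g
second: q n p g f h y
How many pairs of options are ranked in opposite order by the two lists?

Assign each item its position (1..7) in the first ordering, then rewrite the second ordering as that position sequence:
positions: y→1, q→2, n→3, h→4, f→5, p→6, g→7
second ordering as positions: [2, 3, 6, 7, 5, 4, 1]
Discordant pairs = inversions in this position sequence.
2: 1 → 1
3: 1 → 1
6: 5, 4, 1 → 3
7: 5, 4, 1 → 3
5: 4, 1 → 2
4: 1 → 1
1: 0
Total: 1 + 1 + 3 + 3 + 2 + 1 + 0 = 11

11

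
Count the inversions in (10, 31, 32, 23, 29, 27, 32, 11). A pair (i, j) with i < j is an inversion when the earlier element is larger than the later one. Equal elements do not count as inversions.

13

Count, for each position, how many later elements it exceeds:
10 → none → 0
31 → 23, 29, 27, 11 → 4
32 → 23, 29, 27, 11 → 4
23 → 11 → 1
29 → 27, 11 → 2
27 → 11 → 1
32 → 11 → 1
11 → none → 0
Sum: 0 + 4 + 4 + 1 + 2 + 1 + 1 + 0 = 13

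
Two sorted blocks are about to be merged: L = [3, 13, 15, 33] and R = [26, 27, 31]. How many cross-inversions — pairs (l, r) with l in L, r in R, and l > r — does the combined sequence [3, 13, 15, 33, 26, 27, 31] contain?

Count, for every r in R, how many entries of L exceed r:
r = 26: 33 → 1
r = 27: 33 → 1
r = 31: 33 → 1
Cross-inversions: 1 + 1 + 1 = 3

3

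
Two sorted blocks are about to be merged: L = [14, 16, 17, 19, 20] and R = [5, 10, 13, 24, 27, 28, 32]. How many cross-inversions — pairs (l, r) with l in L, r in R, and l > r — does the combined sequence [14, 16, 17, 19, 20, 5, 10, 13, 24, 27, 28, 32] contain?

15

Take each right-half value and tally the left-half values above it:
r = 5: 14, 16, 17, 19, 20 → 5
r = 10: 14, 16, 17, 19, 20 → 5
r = 13: 14, 16, 17, 19, 20 → 5
r = 24: none → 0
r = 27: none → 0
r = 28: none → 0
r = 32: none → 0
Cross-inversions: 5 + 5 + 5 + 0 + 0 + 0 + 0 = 15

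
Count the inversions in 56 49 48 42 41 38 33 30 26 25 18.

Element-by-element contributions:
56 → 49, 48, 42, 41, 38, 33, 30, 26, 25, 18 → 10
49 → 48, 42, 41, 38, 33, 30, 26, 25, 18 → 9
48 → 42, 41, 38, 33, 30, 26, 25, 18 → 8
42 → 41, 38, 33, 30, 26, 25, 18 → 7
41 → 38, 33, 30, 26, 25, 18 → 6
38 → 33, 30, 26, 25, 18 → 5
33 → 30, 26, 25, 18 → 4
30 → 26, 25, 18 → 3
26 → 25, 18 → 2
25 → 18 → 1
18 → none → 0
Sum: 10 + 9 + 8 + 7 + 6 + 5 + 4 + 3 + 2 + 1 + 0 = 55

55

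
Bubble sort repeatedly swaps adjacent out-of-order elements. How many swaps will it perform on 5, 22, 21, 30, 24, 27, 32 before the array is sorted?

3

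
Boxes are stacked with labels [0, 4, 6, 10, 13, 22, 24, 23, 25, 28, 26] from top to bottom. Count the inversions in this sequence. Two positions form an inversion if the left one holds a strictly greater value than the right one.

2

Sweep left to right; for each value list the smaller values that follow it:
0: 0
4: 0
6: 0
10: 0
13: 0
22: 0
24: 1
23: 0
25: 0
28: 1
26: 0
Sum: 0 + 0 + 0 + 0 + 0 + 0 + 1 + 0 + 0 + 1 + 0 = 2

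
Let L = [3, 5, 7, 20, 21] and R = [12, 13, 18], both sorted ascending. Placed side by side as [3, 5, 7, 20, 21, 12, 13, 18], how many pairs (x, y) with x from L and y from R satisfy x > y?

6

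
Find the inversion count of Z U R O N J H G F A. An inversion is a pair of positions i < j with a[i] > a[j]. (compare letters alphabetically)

45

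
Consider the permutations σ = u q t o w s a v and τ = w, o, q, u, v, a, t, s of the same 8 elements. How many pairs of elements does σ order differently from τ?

13 discordant pairs

Assign each item its position (1..8) in the first ordering, then rewrite the second ordering as that position sequence:
positions: u→1, q→2, t→3, o→4, w→5, s→6, a→7, v→8
second ordering as positions: [5, 4, 2, 1, 8, 7, 3, 6]
Discordant pairs = inversions in this position sequence.
5: 4, 2, 1, 3 → 4
4: 2, 1, 3 → 3
2: 1 → 1
1: 0
8: 7, 3, 6 → 3
7: 3, 6 → 2
3: 0
6: 0
Total: 4 + 3 + 1 + 0 + 3 + 2 + 0 + 0 = 13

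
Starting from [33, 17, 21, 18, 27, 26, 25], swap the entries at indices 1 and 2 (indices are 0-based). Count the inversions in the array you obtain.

11

Positions 1 and 2 hold 17 and 21; after swapping, the array is [33, 21, 17, 18, 27, 26, 25].
Element-by-element contributions:
33 → 21, 17, 18, 27, 26, 25 → 6
21 → 17, 18 → 2
17 → none → 0
18 → none → 0
27 → 26, 25 → 2
26 → 25 → 1
25 → none → 0
Sum: 6 + 2 + 0 + 0 + 2 + 1 + 0 = 11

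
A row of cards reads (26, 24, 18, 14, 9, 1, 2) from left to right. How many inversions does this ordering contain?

20 inversions

For each element, count later entries that are smaller:
26 → 24, 18, 14, 9, 1, 2 → 6
24 → 18, 14, 9, 1, 2 → 5
18 → 14, 9, 1, 2 → 4
14 → 9, 1, 2 → 3
9 → 1, 2 → 2
1 → none → 0
2 → none → 0
Sum: 6 + 5 + 4 + 3 + 2 + 0 + 0 = 20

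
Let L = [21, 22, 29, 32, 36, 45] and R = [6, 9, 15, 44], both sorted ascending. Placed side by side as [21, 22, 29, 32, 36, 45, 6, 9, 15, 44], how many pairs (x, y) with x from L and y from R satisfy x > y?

For each element r of the right run, count left-run elements greater than r:
r = 6: 21, 22, 29, 32, 36, 45 → 6
r = 9: 21, 22, 29, 32, 36, 45 → 6
r = 15: 21, 22, 29, 32, 36, 45 → 6
r = 44: 45 → 1
Cross-inversions: 6 + 6 + 6 + 1 = 19

Cross-inversions: 19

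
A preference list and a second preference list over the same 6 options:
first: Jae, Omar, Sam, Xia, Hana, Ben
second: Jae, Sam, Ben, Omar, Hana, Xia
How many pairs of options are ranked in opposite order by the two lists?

Assign each item its position (1..6) in the first ordering, then rewrite the second ordering as that position sequence:
positions: Jae→1, Omar→2, Sam→3, Xia→4, Hana→5, Ben→6
second ordering as positions: [1, 3, 6, 2, 5, 4]
Discordant pairs = inversions in this position sequence.
1: 0
3: 2 → 1
6: 2, 5, 4 → 3
2: 0
5: 4 → 1
4: 0
Total: 0 + 1 + 3 + 0 + 1 + 0 = 5

5 pairs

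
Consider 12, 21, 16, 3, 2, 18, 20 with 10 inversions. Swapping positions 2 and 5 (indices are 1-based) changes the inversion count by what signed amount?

-5

Positions 2 and 5 hold 21 and 2; after swapping, the array is [12, 2, 16, 3, 21, 18, 20].
Count, for each position, how many later elements it exceeds:
12 → 2, 3 → 2
2 → none → 0
16 → 3 → 1
3 → none → 0
21 → 18, 20 → 2
18 → none → 0
20 → none → 0
Sum: 2 + 0 + 1 + 0 + 2 + 0 + 0 = 5
Change: 5 − 10 = -5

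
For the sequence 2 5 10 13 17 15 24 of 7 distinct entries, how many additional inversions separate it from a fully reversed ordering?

20

Maximum inversions for 7 distinct elements is C(7, 2) = 7·6/2 = 21.
Current inversions — for each element, count later smaller elements:
2: 0
5: 0
10: 0
13: 0
17: 1
15: 0
24: 0
Current total: 0 + 0 + 0 + 0 + 1 + 0 + 0 = 1
Shortfall: 21 − 1 = 20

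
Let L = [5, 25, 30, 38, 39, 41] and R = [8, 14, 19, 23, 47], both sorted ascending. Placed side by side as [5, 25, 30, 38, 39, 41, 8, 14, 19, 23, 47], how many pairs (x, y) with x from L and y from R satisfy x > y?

Count, for every r in R, how many entries of L exceed r:
r = 8: 25, 30, 38, 39, 41 → 5
r = 14: 25, 30, 38, 39, 41 → 5
r = 19: 25, 30, 38, 39, 41 → 5
r = 23: 25, 30, 38, 39, 41 → 5
r = 47: none → 0
Cross-inversions: 5 + 5 + 5 + 5 + 0 = 20

20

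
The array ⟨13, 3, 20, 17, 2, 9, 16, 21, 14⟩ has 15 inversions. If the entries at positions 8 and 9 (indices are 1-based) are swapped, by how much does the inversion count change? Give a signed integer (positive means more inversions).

Positions 8 and 9 hold 21 and 14; after swapping, the array is [13, 3, 20, 17, 2, 9, 16, 14, 21].
Element-by-element contributions:
13 → 3, 2, 9 → 3
3 → 2 → 1
20 → 17, 2, 9, 16, 14 → 5
17 → 2, 9, 16, 14 → 4
2 → none → 0
9 → none → 0
16 → 14 → 1
14 → none → 0
21 → none → 0
Sum: 3 + 1 + 5 + 4 + 0 + 0 + 1 + 0 + 0 = 14
Change: 14 − 15 = -1

-1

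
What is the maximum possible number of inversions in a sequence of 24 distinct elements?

276

A reversed (strictly descending) arrangement makes every pair an inversion, giving C(24, 2) inversions.
C(24, 2) = 24·23/2 = 276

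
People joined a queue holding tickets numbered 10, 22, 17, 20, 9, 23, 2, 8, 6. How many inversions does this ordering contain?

25

Element-by-element contributions:
10 → 9, 2, 8, 6 → 4
22 → 17, 20, 9, 2, 8, 6 → 6
17 → 9, 2, 8, 6 → 4
20 → 9, 2, 8, 6 → 4
9 → 2, 8, 6 → 3
23 → 2, 8, 6 → 3
2 → none → 0
8 → 6 → 1
6 → none → 0
Sum: 4 + 6 + 4 + 4 + 3 + 3 + 0 + 1 + 0 = 25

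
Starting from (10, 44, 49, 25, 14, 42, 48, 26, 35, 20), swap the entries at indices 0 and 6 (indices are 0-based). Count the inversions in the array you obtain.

32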